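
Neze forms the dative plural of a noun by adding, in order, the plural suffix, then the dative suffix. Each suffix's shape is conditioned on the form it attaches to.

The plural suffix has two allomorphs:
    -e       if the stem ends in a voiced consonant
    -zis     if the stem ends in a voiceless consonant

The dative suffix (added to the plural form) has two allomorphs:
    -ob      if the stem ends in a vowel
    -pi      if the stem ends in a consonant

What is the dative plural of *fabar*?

fabareob

*fabar*: final consonant = /r/, voiced → -e → *fabare*.
Since the final sound of the plural form *fabare* is /e/ (a vowel), it takes -ob, giving *fabareob*.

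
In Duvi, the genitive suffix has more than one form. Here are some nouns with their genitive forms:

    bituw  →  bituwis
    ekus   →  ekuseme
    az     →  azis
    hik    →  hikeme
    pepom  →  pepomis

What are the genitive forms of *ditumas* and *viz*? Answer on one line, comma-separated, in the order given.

Looking at the final consonant of each stem: -eme when the stem ends in a voiceless consonant (*ekus*, *hik*); -is when the stem ends in a voiced consonant (*bituw*, *az*, *pepom*).
*ditumas*: final consonant = /s/, voiceless → -eme → *ditumaseme*.
The final consonant of *viz* is /z/, which is voiced, so the suffix is -is, giving *vizis*.

ditumaseme, vizis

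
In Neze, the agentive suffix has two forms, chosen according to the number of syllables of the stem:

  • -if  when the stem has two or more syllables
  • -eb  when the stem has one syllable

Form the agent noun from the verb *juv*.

juveb

*juv* has one syllable, so the suffix is -eb, giving *juveb*.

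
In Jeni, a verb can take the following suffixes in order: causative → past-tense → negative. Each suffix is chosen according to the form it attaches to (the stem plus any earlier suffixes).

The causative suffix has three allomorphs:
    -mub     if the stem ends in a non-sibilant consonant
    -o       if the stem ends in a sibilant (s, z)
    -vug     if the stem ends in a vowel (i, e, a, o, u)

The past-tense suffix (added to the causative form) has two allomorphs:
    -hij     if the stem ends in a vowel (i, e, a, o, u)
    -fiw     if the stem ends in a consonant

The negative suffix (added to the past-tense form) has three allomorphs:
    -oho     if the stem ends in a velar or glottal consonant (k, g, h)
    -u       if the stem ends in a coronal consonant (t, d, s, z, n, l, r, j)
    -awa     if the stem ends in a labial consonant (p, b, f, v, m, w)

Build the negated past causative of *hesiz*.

*hesiz* — final sound /z/ (a sibilant) → -o → *hesizo*.
The final sound of the causative form *hesizo* is /o/, which is a vowel, so the past-tense suffix is -hij, giving *hesizohij*.
The past-tense form *hesizohij* — final consonant /j/ (coronal) → -u → *hesizohiju*.

hesizohiju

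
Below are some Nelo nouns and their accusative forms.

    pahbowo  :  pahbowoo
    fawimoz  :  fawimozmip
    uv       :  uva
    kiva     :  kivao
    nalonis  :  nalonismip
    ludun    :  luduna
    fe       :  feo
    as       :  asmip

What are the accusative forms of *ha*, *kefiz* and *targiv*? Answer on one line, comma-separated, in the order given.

Looking at the final sound of each stem: -mip when the stem ends in a sibilant (*fawimoz*, *nalonis*, *as*); -a when the stem ends in a non-sibilant consonant (*uv*, *ludun*); -o when the stem ends in a vowel (*pahbowo*, *kiva*, *fe*).
The final sound of *ha* is /a/, which is a vowel, so the suffix is -o, giving *hao*.
*kefiz* — final sound /z/ (a sibilant) → -mip → *kefizmip*.
*targiv*: final sound = /v/, a non-sibilant consonant → -a → *targiva*.

hao, kefizmip, targiva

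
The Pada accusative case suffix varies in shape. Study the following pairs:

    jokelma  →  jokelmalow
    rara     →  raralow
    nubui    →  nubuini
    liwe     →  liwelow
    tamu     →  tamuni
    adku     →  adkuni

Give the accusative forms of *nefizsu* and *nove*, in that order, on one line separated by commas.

The pattern is height harmony: -ni when the last vowel of the stem is a high vowel (*nubui*, *tamu*, *adku*); -low when the last vowel of the stem is a non-high vowel (*jokelma*, *rara*, *liwe*).
Since the last vowel of *nefizsu* is /u/ (a high vowel), it takes -ni, giving *nefizsuni*.
Since the last vowel of *nove* is /e/ (a non-high vowel), it takes -low, giving *novelow*.

nefizsuni, novelow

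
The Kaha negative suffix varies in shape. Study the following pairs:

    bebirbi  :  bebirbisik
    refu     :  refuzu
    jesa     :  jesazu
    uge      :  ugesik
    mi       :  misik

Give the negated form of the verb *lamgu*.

The pattern is front/back vowel harmony: -sik when the last vowel of the stem is a front vowel (*bebirbi*, *uge*, *mi*); -zu when the last vowel of the stem is a back vowel (*refu*, *jesa*).
*lamgu*: last vowel = /u/, a back vowel → -zu → *lamguzu*.

lamguzu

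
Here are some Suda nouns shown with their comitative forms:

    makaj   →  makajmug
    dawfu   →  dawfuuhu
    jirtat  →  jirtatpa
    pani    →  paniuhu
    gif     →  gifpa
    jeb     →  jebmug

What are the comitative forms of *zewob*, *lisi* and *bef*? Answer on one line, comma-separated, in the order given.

zewobmug, lisiuhu, befpa

The suffix is conditioned by the final sound: -pa when the stem ends in a voiceless consonant (*jirtat*, *gif*); -mug when the stem ends in a voiced consonant (*makaj*, *jeb*); -uhu when the stem ends in a vowel (*dawfu*, *pani*).
Since the final sound of *zewob* is /b/ (a voiced consonant), it takes -mug, giving *zewobmug*.
Since the final sound of *lisi* is /i/ (a vowel), it takes -uhu, giving *lisiuhu*.
Since the final sound of *bef* is /f/ (a voiceless consonant), it takes -pa, giving *befpa*.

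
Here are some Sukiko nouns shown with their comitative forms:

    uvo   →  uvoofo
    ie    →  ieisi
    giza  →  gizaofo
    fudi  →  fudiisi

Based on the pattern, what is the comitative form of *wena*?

Looking at the last vowel of each stem: -isi when the last vowel of the stem is a front vowel (*ie*, *fudi*); -ofo when the last vowel of the stem is a back vowel (*uvo*, *giza*).
*wena* — last vowel /a/ (a back vowel) → -ofo → *wenaofo*.

wenaofo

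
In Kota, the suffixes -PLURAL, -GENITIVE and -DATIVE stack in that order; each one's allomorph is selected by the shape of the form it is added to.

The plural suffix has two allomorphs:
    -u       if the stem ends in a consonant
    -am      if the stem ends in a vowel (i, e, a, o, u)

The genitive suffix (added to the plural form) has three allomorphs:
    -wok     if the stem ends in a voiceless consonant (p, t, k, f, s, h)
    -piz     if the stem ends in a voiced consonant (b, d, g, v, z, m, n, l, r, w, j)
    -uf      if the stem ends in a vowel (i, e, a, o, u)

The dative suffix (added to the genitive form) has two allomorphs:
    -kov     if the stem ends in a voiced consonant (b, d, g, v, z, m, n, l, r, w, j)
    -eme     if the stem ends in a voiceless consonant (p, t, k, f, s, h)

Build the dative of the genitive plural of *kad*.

kaduufeme

*kad*: final sound = /d/, a consonant → -u → *kadu*.
The final sound of the plural form *kadu* is /u/, which is a vowel, so the genitive suffix is -uf, giving *kaduuf*.
The genitive form *kaduuf* — final consonant /f/ (voiceless) → -eme → *kaduufeme*.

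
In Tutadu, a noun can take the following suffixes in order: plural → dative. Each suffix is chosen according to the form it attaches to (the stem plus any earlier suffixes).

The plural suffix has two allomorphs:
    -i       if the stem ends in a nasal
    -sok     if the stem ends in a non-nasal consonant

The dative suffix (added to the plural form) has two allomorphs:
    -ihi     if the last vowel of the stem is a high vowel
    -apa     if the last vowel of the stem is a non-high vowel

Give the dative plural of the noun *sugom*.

*sugom*: final consonant = /m/, a nasal → -i → *sugomi*.
The last vowel of the plural form *sugomi* is /i/, which is a high vowel, so the dative suffix is -ihi, giving *sugomiihi*.

sugomiihi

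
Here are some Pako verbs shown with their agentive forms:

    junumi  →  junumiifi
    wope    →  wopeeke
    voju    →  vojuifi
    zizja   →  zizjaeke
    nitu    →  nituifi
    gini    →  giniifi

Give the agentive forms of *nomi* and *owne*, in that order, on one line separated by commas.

nomiifi, owneeke

The alternation tracks the last vowel of the stem — -ifi when the last vowel of the stem is a high vowel (*junumi*, *voju*, *nitu*, *gini*); -eke when the last vowel of the stem is a non-high vowel (*wope*, *zizja*).
*nomi*: last vowel = /i/, a high vowel → -ifi → *nomiifi*.
Since the last vowel of *owne* is /e/ (a non-high vowel), it takes -eke, giving *owneeke*.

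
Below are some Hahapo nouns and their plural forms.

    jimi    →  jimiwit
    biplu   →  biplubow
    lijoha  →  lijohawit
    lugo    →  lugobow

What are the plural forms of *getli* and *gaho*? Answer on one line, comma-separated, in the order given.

The alternation tracks the last vowel of the stem — -bow when the last vowel of the stem is a rounded vowel (*biplu*, *lugo*); -wit when the last vowel of the stem is an unrounded vowel (*jimi*, *lijoha*).
The last vowel of *getli* is /i/, which is an unrounded vowel, so the suffix is -wit, giving *getliwit*.
The last vowel of *gaho* is /o/, which is a rounded vowel, so the suffix is -bow, giving *gahobow*.

getliwit, gahobow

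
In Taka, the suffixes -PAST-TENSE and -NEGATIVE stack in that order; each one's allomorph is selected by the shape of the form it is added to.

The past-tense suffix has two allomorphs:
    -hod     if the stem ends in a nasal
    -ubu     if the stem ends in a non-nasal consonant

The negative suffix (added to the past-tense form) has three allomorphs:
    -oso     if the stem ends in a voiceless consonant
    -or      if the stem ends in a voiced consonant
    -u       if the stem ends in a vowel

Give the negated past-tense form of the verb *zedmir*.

Since the final consonant of *zedmir* is /r/ (non-nasal), it takes -ubu, giving *zedmirubu*.
The final sound of the past-tense form *zedmirubu* is /u/, which is a vowel, so the negative suffix is -u, giving *zedmirubuu*.

zedmirubuu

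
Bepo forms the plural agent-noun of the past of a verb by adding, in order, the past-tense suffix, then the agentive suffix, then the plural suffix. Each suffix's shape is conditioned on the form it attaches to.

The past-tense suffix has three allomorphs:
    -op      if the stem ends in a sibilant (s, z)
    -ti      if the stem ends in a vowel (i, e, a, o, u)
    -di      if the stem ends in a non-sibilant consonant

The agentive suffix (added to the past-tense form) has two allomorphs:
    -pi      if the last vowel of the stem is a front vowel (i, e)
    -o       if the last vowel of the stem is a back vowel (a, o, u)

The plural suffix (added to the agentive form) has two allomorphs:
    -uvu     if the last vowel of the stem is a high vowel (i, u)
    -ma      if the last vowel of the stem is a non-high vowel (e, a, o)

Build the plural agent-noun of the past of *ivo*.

ivotipiuvu

*ivo* — final sound /o/ (a vowel) → -ti → *ivoti*.
The last vowel of the past-tense form *ivoti* is /i/, which is a front vowel, so the agentive suffix is -pi, giving *ivotipi*.
The last vowel of the agentive form *ivotipi* is /i/, which is a high vowel, so the plural suffix is -uvu, giving *ivotipiuvu*.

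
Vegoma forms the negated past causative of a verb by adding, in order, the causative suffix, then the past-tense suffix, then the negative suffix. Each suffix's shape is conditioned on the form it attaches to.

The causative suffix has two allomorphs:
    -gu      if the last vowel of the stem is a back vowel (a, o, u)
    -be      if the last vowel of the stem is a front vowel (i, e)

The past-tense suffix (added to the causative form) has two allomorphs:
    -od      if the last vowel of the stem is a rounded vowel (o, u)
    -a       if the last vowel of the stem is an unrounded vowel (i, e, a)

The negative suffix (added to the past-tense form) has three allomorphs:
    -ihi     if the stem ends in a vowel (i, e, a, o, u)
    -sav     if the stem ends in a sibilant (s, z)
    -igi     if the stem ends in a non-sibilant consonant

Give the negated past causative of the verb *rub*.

*rub* — last vowel /u/ (a back vowel) → -gu → *rubgu*.
The causative form *rubgu*: last vowel = /u/, a rounded vowel → -od → *rubguod*.
The past-tense form *rubguod*: final sound = /d/, a non-sibilant consonant → -igi → *rubguodigi*.

rubguodigi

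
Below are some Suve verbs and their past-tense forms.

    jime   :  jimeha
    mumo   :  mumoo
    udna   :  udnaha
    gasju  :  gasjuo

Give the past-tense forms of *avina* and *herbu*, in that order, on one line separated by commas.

avinaha, herbuo

The suffix is conditioned by the last vowel: -o when the last vowel of the stem is a rounded vowel (*mumo*, *gasju*); -ha when the last vowel of the stem is an unrounded vowel (*jime*, *udna*).
*avina* — last vowel /a/ (an unrounded vowel) → -ha → *avinaha*.
The last vowel of *herbu* is /u/, which is a rounded vowel, so the suffix is -o, giving *herbuo*.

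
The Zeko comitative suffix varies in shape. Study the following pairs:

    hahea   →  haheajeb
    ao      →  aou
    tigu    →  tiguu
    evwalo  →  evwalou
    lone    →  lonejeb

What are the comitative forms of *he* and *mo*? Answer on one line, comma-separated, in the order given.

hejeb, mou

The suffix is conditioned by the last vowel: -u when the last vowel of the stem is a rounded vowel (*ao*, *tigu*, *evwalo*); -jeb when the last vowel of the stem is an unrounded vowel (*hahea*, *lone*).
The last vowel of *he* is /e/, which is an unrounded vowel, so the suffix is -jeb, giving *hejeb*.
*mo* — last vowel /o/ (a rounded vowel) → -u → *mou*.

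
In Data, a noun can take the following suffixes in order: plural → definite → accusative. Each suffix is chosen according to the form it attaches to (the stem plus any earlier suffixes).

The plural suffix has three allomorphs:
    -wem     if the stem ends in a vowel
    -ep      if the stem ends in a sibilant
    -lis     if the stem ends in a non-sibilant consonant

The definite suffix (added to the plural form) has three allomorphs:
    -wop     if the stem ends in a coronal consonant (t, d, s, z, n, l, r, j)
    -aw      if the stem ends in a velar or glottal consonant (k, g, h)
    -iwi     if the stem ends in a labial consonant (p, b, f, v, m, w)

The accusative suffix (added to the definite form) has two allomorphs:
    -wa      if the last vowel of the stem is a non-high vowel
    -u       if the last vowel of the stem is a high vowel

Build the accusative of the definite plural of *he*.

hewemiwiu

*he* — final sound /e/ (a vowel) → -wem → *hewem*.
The final consonant of the plural form *hewem* is /m/, which is labial, so the definite suffix is -iwi, giving *hewemiwi*.
Since the last vowel of the definite form *hewemiwi* is /i/ (a high vowel), it takes -u, giving *hewemiwiu*.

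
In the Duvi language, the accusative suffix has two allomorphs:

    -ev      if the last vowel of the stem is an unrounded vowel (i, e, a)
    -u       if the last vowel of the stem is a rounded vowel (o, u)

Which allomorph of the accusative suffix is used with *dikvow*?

-u

The last vowel of *dikvow* is /o/, which is a rounded vowel, so the suffix is -u.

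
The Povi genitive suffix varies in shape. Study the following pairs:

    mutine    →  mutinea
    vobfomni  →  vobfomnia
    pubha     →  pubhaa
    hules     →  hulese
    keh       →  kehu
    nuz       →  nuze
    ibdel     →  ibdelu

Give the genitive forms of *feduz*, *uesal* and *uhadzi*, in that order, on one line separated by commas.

feduze, uesalu, uhadzia

The suffix is conditioned by the final sound: -e when the stem ends in a sibilant (*hules*, *nuz*); -u when the stem ends in a non-sibilant consonant (*keh*, *ibdel*); -a when the stem ends in a vowel (*mutine*, *vobfomni*, *pubha*).
The final sound of *feduz* is /z/, which is a sibilant, so the suffix is -e, giving *feduze*.
*uesal*: final sound = /l/, a non-sibilant consonant → -u → *uesalu*.
*uhadzi*: final sound = /i/, a vowel → -a → *uhadzia*.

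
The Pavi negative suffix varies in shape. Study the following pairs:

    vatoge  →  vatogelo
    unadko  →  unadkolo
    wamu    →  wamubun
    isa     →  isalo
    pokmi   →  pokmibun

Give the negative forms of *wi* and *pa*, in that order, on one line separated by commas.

The suffix is conditioned by the last vowel: -bun when the last vowel of the stem is a high vowel (*wamu*, *pokmi*); -lo when the last vowel of the stem is a non-high vowel (*vatoge*, *unadko*, *isa*).
The last vowel of *wi* is /i/, which is a high vowel, so the suffix is -bun, giving *wibun*.
*pa*: last vowel = /a/, a non-high vowel → -lo → *palo*.

wibun, palo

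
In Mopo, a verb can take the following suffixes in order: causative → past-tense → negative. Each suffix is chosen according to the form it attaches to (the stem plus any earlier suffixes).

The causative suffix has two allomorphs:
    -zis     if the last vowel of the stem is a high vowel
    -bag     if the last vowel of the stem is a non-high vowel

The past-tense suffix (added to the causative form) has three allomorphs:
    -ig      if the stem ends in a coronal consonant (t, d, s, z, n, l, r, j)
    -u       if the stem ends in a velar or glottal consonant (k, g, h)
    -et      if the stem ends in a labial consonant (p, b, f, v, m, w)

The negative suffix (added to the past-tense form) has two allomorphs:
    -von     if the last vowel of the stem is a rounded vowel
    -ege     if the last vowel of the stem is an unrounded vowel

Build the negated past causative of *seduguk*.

*seduguk*: last vowel = /u/, a high vowel → -zis → *sedugukzis*.
Since the final consonant of the causative form *sedugukzis* is /s/ (coronal), it takes -ig, giving *sedugukzisig*.
Since the last vowel of the past-tense form *sedugukzisig* is /i/ (an unrounded vowel), it takes -ege, giving *sedugukzisigege*.

sedugukzisigege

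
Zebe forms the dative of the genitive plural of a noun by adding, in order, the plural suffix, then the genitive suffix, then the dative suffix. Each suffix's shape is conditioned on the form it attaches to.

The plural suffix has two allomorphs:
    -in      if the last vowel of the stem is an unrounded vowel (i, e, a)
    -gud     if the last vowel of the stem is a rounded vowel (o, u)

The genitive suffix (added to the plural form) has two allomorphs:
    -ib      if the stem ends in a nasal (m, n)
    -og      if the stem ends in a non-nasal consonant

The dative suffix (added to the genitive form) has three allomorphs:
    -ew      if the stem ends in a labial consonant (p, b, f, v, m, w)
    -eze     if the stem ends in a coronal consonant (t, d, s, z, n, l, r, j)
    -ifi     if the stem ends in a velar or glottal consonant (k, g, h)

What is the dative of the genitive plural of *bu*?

bugudogifi

*bu* — last vowel /u/ (a rounded vowel) → -gud → *bugud*.
Since the final consonant of the plural form *bugud* is /d/ (non-nasal), it takes -og, giving *bugudog*.
The genitive form *bugudog* — final consonant /g/ (velar/glottal) → -ifi → *bugudogifi*.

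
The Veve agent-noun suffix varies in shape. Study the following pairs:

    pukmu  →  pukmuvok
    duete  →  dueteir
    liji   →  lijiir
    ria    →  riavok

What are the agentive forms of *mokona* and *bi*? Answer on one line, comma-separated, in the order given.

mokonavok, biir

The pattern is front/back vowel harmony: -ir when the last vowel of the stem is a front vowel (*duete*, *liji*); -vok when the last vowel of the stem is a back vowel (*pukmu*, *ria*).
*mokona* — last vowel /a/ (a back vowel) → -vok → *mokonavok*.
*bi* — last vowel /i/ (a front vowel) → -ir → *biir*.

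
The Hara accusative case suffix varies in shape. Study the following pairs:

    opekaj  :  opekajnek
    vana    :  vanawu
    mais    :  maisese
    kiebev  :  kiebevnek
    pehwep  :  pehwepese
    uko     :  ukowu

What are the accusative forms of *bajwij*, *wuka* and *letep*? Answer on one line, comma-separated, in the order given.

bajwijnek, wukawu, letepese

The suffix is conditioned by the final sound: -ese when the stem ends in a voiceless consonant (*mais*, *pehwep*); -nek when the stem ends in a voiced consonant (*opekaj*, *kiebev*); -wu when the stem ends in a vowel (*vana*, *uko*).
Since the final sound of *bajwij* is /j/ (a voiced consonant), it takes -nek, giving *bajwijnek*.
*wuka* — final sound /a/ (a vowel) → -wu → *wukawu*.
*letep*: final sound = /p/, a voiceless consonant → -ese → *letepese*.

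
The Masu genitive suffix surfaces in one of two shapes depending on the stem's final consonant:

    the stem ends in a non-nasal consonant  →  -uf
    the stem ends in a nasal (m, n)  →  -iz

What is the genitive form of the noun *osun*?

*osun* — final consonant /n/ (a nasal) → -iz → *osuniz*.

osuniz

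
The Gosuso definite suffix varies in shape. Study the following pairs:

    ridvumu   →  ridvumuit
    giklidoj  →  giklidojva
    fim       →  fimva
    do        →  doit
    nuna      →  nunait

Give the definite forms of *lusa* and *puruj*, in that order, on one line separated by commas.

The pattern is consonant vs. vowel: -va when the stem ends in a consonant (*giklidoj*, *fim*); -it when the stem ends in a vowel (*ridvumu*, *do*, *nuna*).
*lusa*: final sound = /a/, a vowel → -it → *lusait*.
The final sound of *puruj* is /j/, which is a consonant, so the suffix is -va, giving *purujva*.

lusait, purujva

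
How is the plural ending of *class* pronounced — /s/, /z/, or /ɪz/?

/ɪz/

The stem *class* ends in a sibilant (/s, z, ʃ, ʒ, tʃ, dʒ/).
The plural suffix surfaces as /ɪz/ after sibilants, /s/ after other voiceless consonants, and /z/ after other voiced sounds.
So the plural -s on *class* is pronounced /ɪz/.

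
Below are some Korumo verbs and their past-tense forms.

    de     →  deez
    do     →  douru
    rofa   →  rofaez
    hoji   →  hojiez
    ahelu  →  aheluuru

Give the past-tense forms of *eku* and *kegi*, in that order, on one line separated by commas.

Looking at the last vowel of each stem: -uru when the last vowel of the stem is a rounded vowel (*do*, *ahelu*); -ez when the last vowel of the stem is an unrounded vowel (*de*, *rofa*, *hoji*).
*eku*: last vowel = /u/, a rounded vowel → -uru → *ekuuru*.
The last vowel of *kegi* is /i/, which is an unrounded vowel, so the suffix is -ez, giving *kegiez*.

ekuuru, kegiez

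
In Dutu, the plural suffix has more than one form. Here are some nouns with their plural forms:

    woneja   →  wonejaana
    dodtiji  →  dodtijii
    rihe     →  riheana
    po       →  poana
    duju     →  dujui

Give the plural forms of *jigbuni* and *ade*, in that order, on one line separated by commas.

jigbunii, adeana

The pattern is height harmony: -i when the last vowel of the stem is a high vowel (*dodtiji*, *duju*); -ana when the last vowel of the stem is a non-high vowel (*woneja*, *rihe*, *po*).
The last vowel of *jigbuni* is /i/, which is a high vowel, so the suffix is -i, giving *jigbunii*.
Since the last vowel of *ade* is /e/ (a non-high vowel), it takes -ana, giving *adeana*.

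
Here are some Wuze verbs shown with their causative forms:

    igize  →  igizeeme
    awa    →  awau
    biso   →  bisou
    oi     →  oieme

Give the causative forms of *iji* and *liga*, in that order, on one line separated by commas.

The suffix is conditioned by the last vowel: -eme when the last vowel of the stem is a front vowel (*igize*, *oi*); -u when the last vowel of the stem is a back vowel (*awa*, *biso*).
*iji*: last vowel = /i/, a front vowel → -eme → *ijieme*.
Since the last vowel of *liga* is /a/ (a back vowel), it takes -u, giving *ligau*.

ijieme, ligau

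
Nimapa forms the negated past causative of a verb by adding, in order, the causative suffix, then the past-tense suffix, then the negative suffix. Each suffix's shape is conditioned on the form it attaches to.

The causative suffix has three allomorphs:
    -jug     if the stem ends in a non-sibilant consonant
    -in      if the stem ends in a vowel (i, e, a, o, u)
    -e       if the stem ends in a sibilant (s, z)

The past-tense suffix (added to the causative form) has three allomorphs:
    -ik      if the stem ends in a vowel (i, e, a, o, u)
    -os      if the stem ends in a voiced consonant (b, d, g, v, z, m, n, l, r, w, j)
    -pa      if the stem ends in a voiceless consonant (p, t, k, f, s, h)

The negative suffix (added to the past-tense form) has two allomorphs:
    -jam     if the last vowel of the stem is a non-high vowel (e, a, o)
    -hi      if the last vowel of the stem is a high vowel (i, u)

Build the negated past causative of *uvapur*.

uvapurjugosjam

Since the final sound of *uvapur* is /r/ (a non-sibilant consonant), it takes -jug, giving *uvapurjug*.
The causative form *uvapurjug* — final sound /g/ (a voiced consonant) → -os → *uvapurjugos*.
Since the last vowel of the past-tense form *uvapurjugos* is /o/ (a non-high vowel), it takes -jam, giving *uvapurjugosjam*.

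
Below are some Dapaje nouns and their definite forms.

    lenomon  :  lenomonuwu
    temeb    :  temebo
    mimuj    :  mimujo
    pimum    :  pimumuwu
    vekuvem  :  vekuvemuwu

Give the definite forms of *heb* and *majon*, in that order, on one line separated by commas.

The suffix is conditioned by the final consonant: -uwu when the stem ends in a nasal (*lenomon*, *pimum*, *vekuvem*); -o when the stem ends in a non-nasal consonant (*temeb*, *mimuj*).
Since the final consonant of *heb* is /b/ (non-nasal), it takes -o, giving *hebo*.
The final consonant of *majon* is /n/, which is a nasal, so the suffix is -uwu, giving *majonuwu*.

hebo, majonuwu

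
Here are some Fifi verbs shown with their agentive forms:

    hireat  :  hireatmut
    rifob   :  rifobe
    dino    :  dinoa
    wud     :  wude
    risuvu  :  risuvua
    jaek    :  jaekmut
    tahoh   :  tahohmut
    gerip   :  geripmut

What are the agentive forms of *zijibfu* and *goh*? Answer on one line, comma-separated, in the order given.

The alternation tracks the final sound of the stem — -mut when the stem ends in a voiceless consonant (*hireat*, *jaek*, *tahoh*, *gerip*); -e when the stem ends in a voiced consonant (*rifob*, *wud*); -a when the stem ends in a vowel (*dino*, *risuvu*).
*zijibfu* — final sound /u/ (a vowel) → -a → *zijibfua*.
*goh* — final sound /h/ (a voiceless consonant) → -mut → *gohmut*.

zijibfua, gohmut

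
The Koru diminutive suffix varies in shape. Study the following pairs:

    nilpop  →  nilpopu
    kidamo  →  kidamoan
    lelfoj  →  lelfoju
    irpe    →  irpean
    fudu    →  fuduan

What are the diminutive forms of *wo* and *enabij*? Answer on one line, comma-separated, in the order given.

woan, enabiju

The pattern is consonant vs. vowel: -u when the stem ends in a consonant (*nilpop*, *lelfoj*); -an when the stem ends in a vowel (*kidamo*, *irpe*, *fudu*).
Since the final sound of *wo* is /o/ (a vowel), it takes -an, giving *woan*.
The final sound of *enabij* is /j/, which is a consonant, so the suffix is -u, giving *enabiju*.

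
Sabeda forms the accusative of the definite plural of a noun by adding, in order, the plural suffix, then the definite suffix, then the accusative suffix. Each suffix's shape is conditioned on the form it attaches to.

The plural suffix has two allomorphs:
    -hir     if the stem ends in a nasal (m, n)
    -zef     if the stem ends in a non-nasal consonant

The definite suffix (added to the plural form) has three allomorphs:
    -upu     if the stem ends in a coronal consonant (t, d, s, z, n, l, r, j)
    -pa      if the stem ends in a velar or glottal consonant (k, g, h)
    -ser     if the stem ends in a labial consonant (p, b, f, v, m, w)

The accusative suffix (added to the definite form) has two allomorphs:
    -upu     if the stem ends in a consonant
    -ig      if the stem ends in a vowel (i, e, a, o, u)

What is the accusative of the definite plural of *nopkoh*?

nopkohzefserupu

The final consonant of *nopkoh* is /h/, which is non-nasal, so the plural suffix is -zef, giving *nopkohzef*.
The plural form *nopkohzef* — final consonant /f/ (labial) → -ser → *nopkohzefser*.
The final sound of the definite form *nopkohzefser* is /r/, which is a consonant, so the accusative suffix is -upu, giving *nopkohzefserupu*.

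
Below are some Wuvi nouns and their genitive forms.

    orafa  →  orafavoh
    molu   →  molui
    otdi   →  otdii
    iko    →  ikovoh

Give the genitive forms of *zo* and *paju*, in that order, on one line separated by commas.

Looking at the last vowel of each stem: -i when the last vowel of the stem is a high vowel (*molu*, *otdi*); -voh when the last vowel of the stem is a non-high vowel (*orafa*, *iko*).
Since the last vowel of *zo* is /o/ (a non-high vowel), it takes -voh, giving *zovoh*.
*paju* — last vowel /u/ (a high vowel) → -i → *pajui*.

zovoh, pajui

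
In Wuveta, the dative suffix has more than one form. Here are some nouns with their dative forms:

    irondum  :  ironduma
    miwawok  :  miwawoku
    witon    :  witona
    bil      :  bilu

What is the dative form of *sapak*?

The pattern is nasality of the final consonant: -a when the stem ends in a nasal (*irondum*, *witon*); -u when the stem ends in a non-nasal consonant (*miwawok*, *bil*).
*sapak*: final consonant = /k/, non-nasal → -u → *sapaku*.

sapaku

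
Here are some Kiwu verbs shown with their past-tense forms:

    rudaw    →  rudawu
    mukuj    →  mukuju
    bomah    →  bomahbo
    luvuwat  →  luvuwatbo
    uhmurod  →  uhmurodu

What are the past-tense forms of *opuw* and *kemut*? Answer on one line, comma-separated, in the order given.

The pattern is voicing of the final consonant: -bo when the stem ends in a voiceless consonant (*bomah*, *luvuwat*); -u when the stem ends in a voiced consonant (*rudaw*, *mukuj*, *uhmurod*).
The final consonant of *opuw* is /w/, which is voiced, so the suffix is -u, giving *opuwu*.
The final consonant of *kemut* is /t/, which is voiceless, so the suffix is -bo, giving *kemutbo*.

opuwu, kemutbo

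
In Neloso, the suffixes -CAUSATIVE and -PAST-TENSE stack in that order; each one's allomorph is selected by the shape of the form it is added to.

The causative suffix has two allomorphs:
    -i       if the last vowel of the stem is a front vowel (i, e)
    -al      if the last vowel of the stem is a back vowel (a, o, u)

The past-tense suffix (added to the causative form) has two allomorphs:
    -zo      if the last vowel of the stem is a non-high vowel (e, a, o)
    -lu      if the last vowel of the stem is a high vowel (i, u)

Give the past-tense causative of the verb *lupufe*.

lupufeilu

Since the last vowel of *lupufe* is /e/ (a front vowel), it takes -i, giving *lupufei*.
Since the last vowel of the causative form *lupufei* is /i/ (a high vowel), it takes -lu, giving *lupufeilu*.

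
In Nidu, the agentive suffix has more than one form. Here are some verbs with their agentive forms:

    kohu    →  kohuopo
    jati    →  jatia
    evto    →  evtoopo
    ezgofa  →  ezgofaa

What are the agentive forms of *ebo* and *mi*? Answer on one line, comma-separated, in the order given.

eboopo, mia

The alternation tracks the last vowel of the stem — -opo when the last vowel of the stem is a rounded vowel (*kohu*, *evto*); -a when the last vowel of the stem is an unrounded vowel (*jati*, *ezgofa*).
*ebo* — last vowel /o/ (a rounded vowel) → -opo → *eboopo*.
Since the last vowel of *mi* is /i/ (an unrounded vowel), it takes -a, giving *mia*.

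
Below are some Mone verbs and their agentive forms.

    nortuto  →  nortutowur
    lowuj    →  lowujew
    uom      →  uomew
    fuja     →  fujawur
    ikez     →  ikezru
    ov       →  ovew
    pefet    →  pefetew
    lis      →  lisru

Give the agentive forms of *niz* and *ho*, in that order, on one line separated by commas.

nizru, howur

Looking at the final sound of each stem: -ru when the stem ends in a sibilant (*ikez*, *lis*); -ew when the stem ends in a non-sibilant consonant (*lowuj*, *uom*, *ov*, *pefet*); -wur when the stem ends in a vowel (*nortuto*, *fuja*).
*niz* — final sound /z/ (a sibilant) → -ru → *nizru*.
*ho* — final sound /o/ (a vowel) → -wur → *howur*.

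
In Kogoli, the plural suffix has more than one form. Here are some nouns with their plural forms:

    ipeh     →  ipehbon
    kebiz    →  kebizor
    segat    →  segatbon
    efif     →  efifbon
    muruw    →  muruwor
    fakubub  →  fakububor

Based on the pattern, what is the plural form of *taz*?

tazor

The alternation tracks the final consonant of the stem — -bon when the stem ends in a voiceless consonant (*ipeh*, *segat*, *efif*); -or when the stem ends in a voiced consonant (*kebiz*, *muruw*, *fakubub*).
The final consonant of *taz* is /z/, which is voiced, so the suffix is -or, giving *tazor*.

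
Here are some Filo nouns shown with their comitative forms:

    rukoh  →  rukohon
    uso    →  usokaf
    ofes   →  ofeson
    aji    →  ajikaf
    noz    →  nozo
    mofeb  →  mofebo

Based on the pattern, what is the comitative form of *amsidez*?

amsidezo

The pattern is voicing of the final sound: -on when the stem ends in a voiceless consonant (*rukoh*, *ofes*); -o when the stem ends in a voiced consonant (*noz*, *mofeb*); -kaf when the stem ends in a vowel (*uso*, *aji*).
*amsidez* — final sound /z/ (a voiced consonant) → -o → *amsidezo*.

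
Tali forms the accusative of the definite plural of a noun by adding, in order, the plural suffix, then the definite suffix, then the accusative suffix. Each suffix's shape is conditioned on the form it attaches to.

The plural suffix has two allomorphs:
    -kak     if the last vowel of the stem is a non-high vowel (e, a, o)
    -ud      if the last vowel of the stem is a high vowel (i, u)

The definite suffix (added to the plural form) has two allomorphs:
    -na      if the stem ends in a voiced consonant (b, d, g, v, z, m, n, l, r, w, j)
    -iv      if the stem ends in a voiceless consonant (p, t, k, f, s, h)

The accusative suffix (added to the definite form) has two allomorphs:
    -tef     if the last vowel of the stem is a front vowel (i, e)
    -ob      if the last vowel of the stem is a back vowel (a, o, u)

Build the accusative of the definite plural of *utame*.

utamekakivtef

*utame* — last vowel /e/ (a non-high vowel) → -kak → *utamekak*.
The final consonant of the plural form *utamekak* is /k/, which is voiceless, so the definite suffix is -iv, giving *utamekakiv*.
The definite form *utamekakiv*: last vowel = /i/, a front vowel → -tef → *utamekakivtef*.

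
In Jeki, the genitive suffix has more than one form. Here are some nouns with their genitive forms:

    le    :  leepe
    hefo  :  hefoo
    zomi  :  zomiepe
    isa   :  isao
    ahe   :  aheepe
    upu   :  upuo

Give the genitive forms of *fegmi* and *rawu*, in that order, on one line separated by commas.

Looking at the last vowel of each stem: -epe when the last vowel of the stem is a front vowel (*le*, *zomi*, *ahe*); -o when the last vowel of the stem is a back vowel (*hefo*, *isa*, *upu*).
Since the last vowel of *fegmi* is /i/ (a front vowel), it takes -epe, giving *fegmiepe*.
*rawu* — last vowel /u/ (a back vowel) → -o → *rawuo*.

fegmiepe, rawuo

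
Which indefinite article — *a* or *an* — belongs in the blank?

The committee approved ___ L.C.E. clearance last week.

an

The indefinite article is chosen by the initial *sound* of the following word, not its spelling.
The initialism *L.C.E.* is read letter by letter; the first letter, L, is pronounced /ɛl/, which begins with a vowel sound.
So the article is *an*: The committee approved an L.C.E. clearance last week.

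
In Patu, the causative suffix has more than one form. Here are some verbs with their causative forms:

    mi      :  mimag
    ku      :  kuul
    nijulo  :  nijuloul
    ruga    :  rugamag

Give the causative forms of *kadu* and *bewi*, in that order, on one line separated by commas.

kaduul, bewimag

Looking at the last vowel of each stem: -ul when the last vowel of the stem is a rounded vowel (*ku*, *nijulo*); -mag when the last vowel of the stem is an unrounded vowel (*mi*, *ruga*).
*kadu*: last vowel = /u/, a rounded vowel → -ul → *kaduul*.
The last vowel of *bewi* is /i/, which is an unrounded vowel, so the suffix is -mag, giving *bewimag*.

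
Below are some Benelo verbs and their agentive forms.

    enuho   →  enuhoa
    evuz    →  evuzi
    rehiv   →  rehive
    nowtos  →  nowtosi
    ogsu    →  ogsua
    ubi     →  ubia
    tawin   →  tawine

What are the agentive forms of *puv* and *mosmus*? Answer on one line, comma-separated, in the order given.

puve, mosmusi

The alternation tracks the final sound of the stem — -i when the stem ends in a sibilant (*evuz*, *nowtos*); -e when the stem ends in a non-sibilant consonant (*rehiv*, *tawin*); -a when the stem ends in a vowel (*enuho*, *ogsu*, *ubi*).
The final sound of *puv* is /v/, which is a non-sibilant consonant, so the suffix is -e, giving *puve*.
Since the final sound of *mosmus* is /s/ (a sibilant), it takes -i, giving *mosmusi*.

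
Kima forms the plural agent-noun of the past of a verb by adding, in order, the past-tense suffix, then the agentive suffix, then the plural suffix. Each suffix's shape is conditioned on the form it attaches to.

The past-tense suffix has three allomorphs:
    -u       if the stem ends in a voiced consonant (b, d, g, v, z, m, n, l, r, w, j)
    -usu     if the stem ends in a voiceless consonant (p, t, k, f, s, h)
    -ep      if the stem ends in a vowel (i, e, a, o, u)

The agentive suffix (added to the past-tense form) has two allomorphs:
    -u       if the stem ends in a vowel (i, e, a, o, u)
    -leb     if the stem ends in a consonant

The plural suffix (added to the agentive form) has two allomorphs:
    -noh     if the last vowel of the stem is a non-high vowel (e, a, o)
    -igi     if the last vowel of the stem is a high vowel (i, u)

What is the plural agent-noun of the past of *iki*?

The final sound of *iki* is /i/, which is a vowel, so the past-tense suffix is -ep, giving *ikiep*.
The final sound of the past-tense form *ikiep* is /p/, which is a consonant, so the agentive suffix is -leb, giving *ikiepleb*.
Since the last vowel of the agentive form *ikiepleb* is /e/ (a non-high vowel), it takes -noh, giving *ikieplebnoh*.

ikieplebnoh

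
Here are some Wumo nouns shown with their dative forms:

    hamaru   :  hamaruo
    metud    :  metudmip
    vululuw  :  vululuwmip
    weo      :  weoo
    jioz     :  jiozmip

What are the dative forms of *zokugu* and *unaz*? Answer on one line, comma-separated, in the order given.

The alternation tracks the final sound of the stem — -mip when the stem ends in a consonant (*metud*, *vululuw*, *jioz*); -o when the stem ends in a vowel (*hamaru*, *weo*).
The final sound of *zokugu* is /u/, which is a vowel, so the suffix is -o, giving *zokuguo*.
*unaz* — final sound /z/ (a consonant) → -mip → *unazmip*.

zokuguo, unazmip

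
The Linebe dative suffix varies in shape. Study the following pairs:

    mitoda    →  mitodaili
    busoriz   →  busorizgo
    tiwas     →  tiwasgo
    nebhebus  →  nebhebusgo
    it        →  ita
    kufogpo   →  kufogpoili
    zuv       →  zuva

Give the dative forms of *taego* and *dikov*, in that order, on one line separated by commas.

taegoili, dikova

Looking at the final sound of each stem: -go when the stem ends in a sibilant (*busoriz*, *tiwas*, *nebhebus*); -a when the stem ends in a non-sibilant consonant (*it*, *zuv*); -ili when the stem ends in a vowel (*mitoda*, *kufogpo*).
The final sound of *taego* is /o/, which is a vowel, so the suffix is -ili, giving *taegoili*.
*dikov* — final sound /v/ (a non-sibilant consonant) → -a → *dikova*.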